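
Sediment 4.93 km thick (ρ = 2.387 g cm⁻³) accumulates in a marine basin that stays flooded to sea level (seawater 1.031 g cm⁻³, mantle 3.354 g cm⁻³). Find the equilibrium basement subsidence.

Submarine loading: the sediment displaces seawater, and the subsidence is in turn flooded, so s (ρ_m − ρ_w) = t (ρ_sed − ρ_w).
s = 4.93 km × (2.387 − 1.031) / (3.354 − 1.031) = 2.88 km.

2.88 km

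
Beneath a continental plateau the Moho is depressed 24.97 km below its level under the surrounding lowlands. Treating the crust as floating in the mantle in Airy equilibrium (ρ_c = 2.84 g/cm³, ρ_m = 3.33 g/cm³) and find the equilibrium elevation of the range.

4.31 km

Balancing pressure at the compensation depth: ρ_c h = (ρ_m − ρ_c) r.
h = r (ρ_m − ρ_c) / ρ_c = 24.97 km × (3.33 − 2.84) / 2.84 = 4.31 km.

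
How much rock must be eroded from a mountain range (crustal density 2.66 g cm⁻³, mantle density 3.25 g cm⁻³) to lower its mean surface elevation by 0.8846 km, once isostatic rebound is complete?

Net drop Δ = e − u = e − e ρ_c/ρ_m = e (ρ_m − ρ_c)/ρ_m.
e = Δ ρ_m/(ρ_m − ρ_c) = 0.8846 km × 3.25/0.59 = 4.87 km.

4.87 km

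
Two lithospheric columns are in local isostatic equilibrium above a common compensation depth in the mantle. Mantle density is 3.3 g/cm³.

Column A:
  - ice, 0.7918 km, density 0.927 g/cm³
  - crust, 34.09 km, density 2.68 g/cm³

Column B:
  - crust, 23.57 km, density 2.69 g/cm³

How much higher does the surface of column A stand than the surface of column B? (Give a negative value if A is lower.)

For any compensation level in the mantle, the mantle terms cancel and isostasy reduces to e = (Σt_A − Σt_B) − (Σ(ρt)_A − Σ(ρt)_B) / ρ_m.
Σt_A = 34.8818 km; Σt_B = 23.57 km; Σ(ρt)_A = 92.0951986; Σ(ρt)_B = 63.4033 (in km·g/cm³).
e = (34.8818 − 23.57) − (92.0951986 − 63.4033) / 3.3 = 2.62 km.

2.62 km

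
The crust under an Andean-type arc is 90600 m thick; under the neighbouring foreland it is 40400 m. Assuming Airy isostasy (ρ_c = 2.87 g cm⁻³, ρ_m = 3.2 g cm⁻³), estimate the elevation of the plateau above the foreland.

5180 m

Excess crust Δ = 90600 m − 40400 m = 50200 m, split between elevation h and root r with h + r = Δ.
Airy balance ρ_c h = (ρ_m − ρ_c) r gives r = h ρ_c/(ρ_m − ρ_c), so h (1 + ρ_c/(ρ_m − ρ_c)) = Δ, i.e. h = Δ (ρ_m − ρ_c)/ρ_m.
h = 50200 m × 0.33/3.2 = 5180 m.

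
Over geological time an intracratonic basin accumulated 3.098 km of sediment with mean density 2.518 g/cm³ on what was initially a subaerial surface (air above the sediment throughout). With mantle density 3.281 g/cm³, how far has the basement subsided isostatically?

Subaerial load: s = t ρ_sed / ρ_m = 3.098 km × 2.518/3.281 = 2.38 km.

2.38 km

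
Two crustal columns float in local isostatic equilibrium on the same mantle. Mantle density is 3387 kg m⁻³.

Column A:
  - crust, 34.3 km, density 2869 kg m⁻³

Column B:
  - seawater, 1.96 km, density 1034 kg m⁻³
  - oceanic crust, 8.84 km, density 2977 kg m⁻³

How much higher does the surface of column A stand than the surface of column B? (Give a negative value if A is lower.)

For any compensation level in the mantle, the mantle terms cancel and isostasy reduces to e = (Σt_A − Σt_B) − (Σ(ρt)_A − Σ(ρt)_B) / ρ_m.
Σt_A = 34.3 km; Σt_B = 10.8 km; Σ(ρt)_A = 98406.7; Σ(ρt)_B = 28343.32 (in km·kg m⁻³).
e = (34.3 − 10.8) − (98406.7 − 28343.32) / 3387 = 2.81 km.

2.81 km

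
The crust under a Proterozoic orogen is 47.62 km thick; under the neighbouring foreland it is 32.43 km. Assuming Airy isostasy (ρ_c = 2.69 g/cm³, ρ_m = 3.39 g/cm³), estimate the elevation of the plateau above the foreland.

Excess crust Δ = 47.62 km − 32.43 km = 15.19 km, split between elevation h and root r with h + r = Δ.
Airy balance ρ_c h = (ρ_m − ρ_c) r gives r = h ρ_c/(ρ_m − ρ_c), so h (1 + ρ_c/(ρ_m − ρ_c)) = Δ, i.e. h = Δ (ρ_m − ρ_c)/ρ_m.
h = 15.19 km × 0.7/3.39 = 3.14 km.

3.14 km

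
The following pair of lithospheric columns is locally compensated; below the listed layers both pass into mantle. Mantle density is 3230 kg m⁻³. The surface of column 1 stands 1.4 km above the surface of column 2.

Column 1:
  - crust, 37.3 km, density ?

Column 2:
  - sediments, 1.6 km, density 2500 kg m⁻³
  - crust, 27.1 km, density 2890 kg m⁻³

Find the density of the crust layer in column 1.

2830 kg m⁻³

Take the compensation level at the base of the deeper column (depth z_c below the surface of column 1) and equate Σ ρ_i t_i down to z_c; mantle fills any gap and the z_c terms cancel.
Column 1: 37.3×ρ + (z_c − 37.3)×3230
Column 2: 1.4×0 + 1.6×2500 + 27.1×2890 + (z_c − 1.4 − 28.7)×3230
The z_c×3230 term appears on both sides and cancels. Collect the known terms of each column as K = Σ(ρt)_known − 3230 × (depth of known layers): K_1 = 0 − 3230×37.3 = −120479; K_2 = 82319 − 3230×(1.4 + 28.7) = −14904.
Balance: K_1 + 37.3×ρ = K_2, so ρ = (K_2 − K_1)/37.3 = 105575/37.3 = 2830 kg m⁻³.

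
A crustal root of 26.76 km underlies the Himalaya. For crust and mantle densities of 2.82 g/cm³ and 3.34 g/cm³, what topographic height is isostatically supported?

By Archimedes' principle applied to the lithosphere: ρ_c h = (ρ_m − ρ_c) r.
h = r (ρ_m − ρ_c) / ρ_c = 26.76 km × (3.34 − 2.82) / 2.82 = 4.93 km.

4.93 km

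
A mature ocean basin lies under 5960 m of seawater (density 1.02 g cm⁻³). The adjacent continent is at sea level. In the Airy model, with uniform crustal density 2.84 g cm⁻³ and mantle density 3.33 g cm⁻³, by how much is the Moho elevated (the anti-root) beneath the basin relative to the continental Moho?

22100 m

For local isostatic compensation: replacing crust with seawater at the top is compensated by replacing crust with mantle at the base: d (ρ_c − ρ_w) = a (ρ_m − ρ_c).
a = d (ρ_c − ρ_w)/(ρ_m − ρ_c) = 5960 m × 1.82/0.49 = 22100 m.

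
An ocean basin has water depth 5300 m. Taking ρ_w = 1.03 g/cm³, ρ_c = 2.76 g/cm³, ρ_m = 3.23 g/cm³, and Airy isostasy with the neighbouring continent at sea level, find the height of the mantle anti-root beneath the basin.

19500 m

By Archimedes' principle applied to the lithosphere: replacing crust with seawater at the top is compensated by replacing crust with mantle at the base: d (ρ_c − ρ_w) = a (ρ_m − ρ_c).
a = d (ρ_c − ρ_w)/(ρ_m − ρ_c) = 5300 m × 1.73/0.47 = 19500 m.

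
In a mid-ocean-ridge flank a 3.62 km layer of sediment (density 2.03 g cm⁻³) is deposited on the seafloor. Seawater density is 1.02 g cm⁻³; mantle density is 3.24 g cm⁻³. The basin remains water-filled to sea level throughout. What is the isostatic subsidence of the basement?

1.65 km

Submarine loading: the sediment displaces seawater, and the subsidence is in turn flooded, so s (ρ_m − ρ_w) = t (ρ_sed − ρ_w).
s = 3.62 km × (2.03 − 1.02) / (3.24 − 1.02) = 1.65 km.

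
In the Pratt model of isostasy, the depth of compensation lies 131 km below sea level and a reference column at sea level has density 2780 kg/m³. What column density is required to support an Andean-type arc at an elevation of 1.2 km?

Pratt balance: ρ_ref D = ρ (D + h).
ρ = ρ_ref D/(D + h) = 2780 × 131 km/(131 km + 1.2 km) = 2750 kg/m³.

2750 kg/m³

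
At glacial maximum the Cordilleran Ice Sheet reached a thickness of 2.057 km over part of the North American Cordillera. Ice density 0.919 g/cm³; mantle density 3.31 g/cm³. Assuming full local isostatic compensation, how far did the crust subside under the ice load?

0.571 km

Equating mass per unit area of the two columns: the ice load ρ_ice t is balanced by mantle displaced below, ρ_m s.
s = t ρ_ice / ρ_m = 2.057 km × 0.919/3.31 = 0.571 km.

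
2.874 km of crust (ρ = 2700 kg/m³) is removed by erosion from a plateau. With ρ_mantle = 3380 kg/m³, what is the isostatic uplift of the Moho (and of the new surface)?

2.3 km

Unloading: uplift u = e ρ_c/ρ_m = 2.874 km × 2700/3380 = 2.3 km.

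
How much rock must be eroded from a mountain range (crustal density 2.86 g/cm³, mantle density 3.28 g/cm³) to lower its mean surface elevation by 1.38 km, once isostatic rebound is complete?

Net drop Δ = e − u = e − e ρ_c/ρ_m = e (ρ_m − ρ_c)/ρ_m.
e = Δ ρ_m/(ρ_m − ρ_c) = 1.38 km × 3.28/0.42 = 10.8 km.

10.8 km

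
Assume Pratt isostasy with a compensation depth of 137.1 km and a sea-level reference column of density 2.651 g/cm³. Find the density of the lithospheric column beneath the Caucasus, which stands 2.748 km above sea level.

Pratt balance: ρ_ref D = ρ (D + h).
ρ = ρ_ref D/(D + h) = 2.651 × 137.1 km/(137.1 km + 2.748 km) = 2.6 g/cm³.

2.6 g/cm³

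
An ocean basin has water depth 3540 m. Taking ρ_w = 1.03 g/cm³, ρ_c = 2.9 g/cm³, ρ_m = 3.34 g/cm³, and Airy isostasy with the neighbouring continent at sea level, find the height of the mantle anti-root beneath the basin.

15000 m

In Airy isostatic equilibrium: replacing crust with seawater at the top is compensated by replacing crust with mantle at the base: d (ρ_c − ρ_w) = a (ρ_m − ρ_c).
a = d (ρ_c − ρ_w)/(ρ_m − ρ_c) = 3540 m × 1.87/0.44 = 15000 m.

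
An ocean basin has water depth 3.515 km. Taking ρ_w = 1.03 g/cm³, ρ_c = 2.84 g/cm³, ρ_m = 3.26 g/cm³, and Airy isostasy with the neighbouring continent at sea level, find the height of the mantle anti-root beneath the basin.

15.1 km

For local isostatic compensation: replacing crust with seawater at the top is compensated by replacing crust with mantle at the base: d (ρ_c − ρ_w) = a (ρ_m − ρ_c).
a = d (ρ_c − ρ_w)/(ρ_m − ρ_c) = 3.515 km × 1.81/0.42 = 15.1 km.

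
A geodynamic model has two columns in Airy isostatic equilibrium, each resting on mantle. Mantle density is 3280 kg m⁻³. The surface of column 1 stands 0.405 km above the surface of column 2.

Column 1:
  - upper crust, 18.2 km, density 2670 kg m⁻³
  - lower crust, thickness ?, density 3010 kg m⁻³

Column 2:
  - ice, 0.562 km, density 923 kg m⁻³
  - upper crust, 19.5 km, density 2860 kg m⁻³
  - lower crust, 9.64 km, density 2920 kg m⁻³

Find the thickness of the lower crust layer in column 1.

Take the compensation level at the base of the deeper column (depth z_c below the surface of column 1) and equate Σ ρ_i t_i down to z_c; mantle fills any gap and the z_c terms cancel.
Column 1: 18.2×2670 + x×3010 + (z_c − 18.2 − x)×3280
Column 2: 0.405×0 + 0.562×923 + 19.5×2860 + 9.64×2920 + (z_c − 0.405 − 29.702)×3280
The z_c×3280 term appears on both sides and cancels. Collect the known terms of each column as K = Σ(ρt)_known − 3280 × (depth of known layers): K_1 = 48594 − 3280×18.2 = −11102; K_2 = 84437.526 − 3280×(0.405 + 29.702) = −14313.434.
Balance: K_1 − x×(3280 − 3010) = K_2, so x = (K_1 − K_2)/(3280 − 3010) = 3211.43/270 = 11.9 km.

11.9 km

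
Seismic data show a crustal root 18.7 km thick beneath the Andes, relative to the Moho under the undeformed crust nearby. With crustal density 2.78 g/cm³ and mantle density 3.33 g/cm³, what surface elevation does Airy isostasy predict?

In Airy isostatic equilibrium: ρ_c h = (ρ_m − ρ_c) r.
h = r (ρ_m − ρ_c) / ρ_c = 18.7 km × (3.33 − 2.78) / 2.78 = 3.7 km.

3.7 km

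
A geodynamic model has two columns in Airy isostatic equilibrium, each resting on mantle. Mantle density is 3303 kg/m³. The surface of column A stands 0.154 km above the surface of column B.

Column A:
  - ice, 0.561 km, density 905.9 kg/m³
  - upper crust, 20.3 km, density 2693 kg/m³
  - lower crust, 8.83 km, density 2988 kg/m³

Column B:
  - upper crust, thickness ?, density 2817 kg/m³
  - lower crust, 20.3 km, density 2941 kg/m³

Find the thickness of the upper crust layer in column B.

Take the compensation level at the base of the deeper column (depth z_c below the surface of column A) and equate Σ ρ_i t_i down to z_c; mantle fills any gap and the z_c terms cancel.
Column A: 0.561×905.9 + 20.3×2693 + 8.83×2988 + (z_c − 29.691)×3303
Column B: 0.154×0 + x×2817 + 20.3×2941 + (z_c − 0.154 − 20.3 − x)×3303
The z_c×3303 term appears on both sides and cancels. Collect the known terms of each column as K = Σ(ρt)_known − 3303 × (depth of known layers): K_A = 81560.1499 − 3303×29.691 = −16509.2231; K_B = 59702.3 − 3303×(0.154 + 20.3) = −7857.262.
Balance: K_A = K_B − x×(3303 − 2817), so x = (K_B − K_A)/(3303 − 2817) = 8651.96/486 = 17.8 km.

17.8 km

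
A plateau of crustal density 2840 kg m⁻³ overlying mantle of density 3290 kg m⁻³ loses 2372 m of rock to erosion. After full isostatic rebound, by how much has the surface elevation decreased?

324 m

Rebound u = e ρ_c/ρ_m = 2372 m × 2840/3290 = 2048 m.
Net surface drop = e − u = 2372 m − 2048 m = e (ρ_m − ρ_c)/ρ_m = 324 m.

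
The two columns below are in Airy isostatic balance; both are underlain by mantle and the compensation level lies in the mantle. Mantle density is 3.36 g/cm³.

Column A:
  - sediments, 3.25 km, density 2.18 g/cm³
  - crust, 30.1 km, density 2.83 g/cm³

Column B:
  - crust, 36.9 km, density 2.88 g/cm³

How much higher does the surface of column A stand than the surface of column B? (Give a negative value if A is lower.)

0.618 km

For any compensation level in the mantle, the mantle terms cancel and isostasy reduces to e = (Σt_A − Σt_B) − (Σ(ρt)_A − Σ(ρt)_B) / ρ_m.
Σt_A = 33.35 km; Σt_B = 36.9 km; Σ(ρt)_A = 92.268; Σ(ρt)_B = 106.272 (in km·g/cm³).
e = (33.35 − 36.9) − (92.268 − 106.272) / 3.36 = 0.618 km.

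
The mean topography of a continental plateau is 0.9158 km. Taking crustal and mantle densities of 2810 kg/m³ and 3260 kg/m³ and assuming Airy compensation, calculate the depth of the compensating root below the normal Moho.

Isostatic balance requires: the weight of the topography is balanced by the buoyancy of the root, ρ_c h = (ρ_m − ρ_c) r.
r = h · ρ_c / (ρ_m − ρ_c) = 0.9158 km × 2810 / (3260 − 2810) = 5.72 km.

5.72 km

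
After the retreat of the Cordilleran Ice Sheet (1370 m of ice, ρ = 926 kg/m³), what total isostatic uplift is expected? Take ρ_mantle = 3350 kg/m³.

Removing the load lets mantle flow back in; uplift u satisfies ρ_ice t = ρ_m u.
u = t ρ_ice/ρ_m = 1370 m × 926/3350 = 379 m.

379 m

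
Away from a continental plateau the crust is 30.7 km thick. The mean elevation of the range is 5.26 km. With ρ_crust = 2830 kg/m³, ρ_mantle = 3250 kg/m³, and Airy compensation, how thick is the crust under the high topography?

71.4 km

Root depth r = h ρ_c / (ρ_m − ρ_c) = 5.26 km × 2830 / 420 = 35.44 km.
Total thickness = T + h + r = 30.7 km + 5.26 km + 35.44 km = 71.4 km.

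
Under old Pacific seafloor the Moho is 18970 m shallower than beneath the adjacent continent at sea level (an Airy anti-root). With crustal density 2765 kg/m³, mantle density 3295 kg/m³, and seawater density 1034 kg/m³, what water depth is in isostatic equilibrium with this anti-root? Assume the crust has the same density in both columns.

5810 m

Replacing a thickness d of crust by seawater at the top must be balanced by replacing crust with mantle at the base: d (ρ_c − ρ_w) = a (ρ_m − ρ_c).
d = a (ρ_m − ρ_c)/(ρ_c − ρ_w) = 18970 m × 530/1731 = 5810 m.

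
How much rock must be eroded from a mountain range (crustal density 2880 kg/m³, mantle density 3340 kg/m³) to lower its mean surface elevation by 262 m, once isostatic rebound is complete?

1900 m

Net drop Δ = e − u = e − e ρ_c/ρ_m = e (ρ_m − ρ_c)/ρ_m.
e = Δ ρ_m/(ρ_m − ρ_c) = 262 m × 3340/460 = 1900 m.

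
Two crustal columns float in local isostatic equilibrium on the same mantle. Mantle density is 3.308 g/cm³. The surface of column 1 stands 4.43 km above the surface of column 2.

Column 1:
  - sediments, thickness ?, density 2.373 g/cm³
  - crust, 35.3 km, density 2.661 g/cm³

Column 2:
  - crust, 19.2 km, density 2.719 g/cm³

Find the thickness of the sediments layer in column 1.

3.34 km

Take the compensation level at the base of the deeper column (depth z_c below the surface of column 1) and equate Σ ρ_i t_i down to z_c; mantle fills any gap and the z_c terms cancel.
Column 1: x×2.373 + 35.3×2.661 + (z_c − 35.3 − x)×3.308
Column 2: 4.43×0 + 19.2×2.719 + (z_c − 4.43 − 19.2)×3.308
The z_c×3.308 term appears on both sides and cancels. Collect the known terms of each column as K = Σ(ρt)_known − 3.308 × (depth of known layers): K_1 = 93.9333 − 3.308×35.3 = −22.8391; K_2 = 52.2048 − 3.308×(4.43 + 19.2) = −25.96324.
Balance: K_1 − x×(3.308 − 2.373) = K_2, so x = (K_1 − K_2)/(3.308 − 2.373) = 3.12414/0.935 = 3.34 km.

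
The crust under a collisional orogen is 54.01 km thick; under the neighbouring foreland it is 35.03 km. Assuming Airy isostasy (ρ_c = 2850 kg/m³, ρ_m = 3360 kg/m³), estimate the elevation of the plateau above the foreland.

2.88 km

Excess crust Δ = 54.01 km − 35.03 km = 18.98 km, split between elevation h and root r with h + r = Δ.
Airy balance ρ_c h = (ρ_m − ρ_c) r gives r = h ρ_c/(ρ_m − ρ_c), so h (1 + ρ_c/(ρ_m − ρ_c)) = Δ, i.e. h = Δ (ρ_m − ρ_c)/ρ_m.
h = 18.98 km × 510/3360 = 2.88 km.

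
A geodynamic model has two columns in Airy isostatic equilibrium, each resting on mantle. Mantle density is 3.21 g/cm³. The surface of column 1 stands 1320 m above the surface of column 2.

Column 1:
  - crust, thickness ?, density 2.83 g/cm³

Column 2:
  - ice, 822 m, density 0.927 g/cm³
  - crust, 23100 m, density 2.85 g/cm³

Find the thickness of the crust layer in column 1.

Take the compensation level at the base of the deeper column (depth z_c below the surface of column 1) and equate Σ ρ_i t_i down to z_c; mantle fills any gap and the z_c terms cancel.
Column 1: x×2.83 + (z_c − 0 − x)×3.21
Column 2: 1320×0 + 822×0.927 + 23100×2.85 + (z_c − 1320 − 23922)×3.21
The z_c×3.21 term appears on both sides and cancels. Collect the known terms of each column as K = Σ(ρt)_known − 3.21 × (depth of known layers): K_1 = 0 − 3.21×0 = 0; K_2 = 66596.994 − 3.21×(1320 + 23922) = −14429.826.
Balance: K_1 − x×(3.21 − 2.83) = K_2, so x = (K_1 − K_2)/(3.21 − 2.83) = 14429.8/0.38 = 38000 m.

38000 m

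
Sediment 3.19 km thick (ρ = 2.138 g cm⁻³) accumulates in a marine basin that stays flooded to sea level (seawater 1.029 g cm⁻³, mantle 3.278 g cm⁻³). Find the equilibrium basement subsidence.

1.57 km

Submarine loading: the sediment displaces seawater, and the subsidence is in turn flooded, so s (ρ_m − ρ_w) = t (ρ_sed − ρ_w).
s = 3.19 km × (2.138 − 1.029) / (3.278 − 1.029) = 1.57 km.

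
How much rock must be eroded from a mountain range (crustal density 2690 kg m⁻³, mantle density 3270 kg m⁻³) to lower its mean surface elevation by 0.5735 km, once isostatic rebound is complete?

Net drop Δ = e − u = e − e ρ_c/ρ_m = e (ρ_m − ρ_c)/ρ_m.
e = Δ ρ_m/(ρ_m − ρ_c) = 0.5735 km × 3270/580 = 3.23 km.

3.23 km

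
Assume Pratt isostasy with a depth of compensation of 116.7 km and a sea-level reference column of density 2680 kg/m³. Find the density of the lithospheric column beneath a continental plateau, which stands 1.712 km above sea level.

Pratt balance: ρ_ref D = ρ (D + h).
ρ = ρ_ref D/(D + h) = 2680 × 116.7 km/(116.7 km + 1.712 km) = 2640 kg/m³.

2640 kg/m³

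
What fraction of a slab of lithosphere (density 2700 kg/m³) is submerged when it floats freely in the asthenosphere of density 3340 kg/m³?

0.808

Submerged fraction = ρ_obj/ρ_fluid = 2700/3340 = 0.808.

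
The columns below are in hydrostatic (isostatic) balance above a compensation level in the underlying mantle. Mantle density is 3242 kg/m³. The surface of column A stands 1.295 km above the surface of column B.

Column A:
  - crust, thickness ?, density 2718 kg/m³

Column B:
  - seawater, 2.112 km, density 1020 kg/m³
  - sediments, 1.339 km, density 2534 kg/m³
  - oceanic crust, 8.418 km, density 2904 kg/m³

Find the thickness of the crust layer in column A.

Take the compensation level at the base of the deeper column (depth z_c below the surface of column A) and equate Σ ρ_i t_i down to z_c; mantle fills any gap and the z_c terms cancel.
Column A: x×2718 + (z_c − 0 − x)×3242
Column B: 1.295×0 + 2.112×1020 + 1.339×2534 + 8.418×2904 + (z_c − 1.295 − 11.869)×3242
The z_c×3242 term appears on both sides and cancels. Collect the known terms of each column as K = Σ(ρt)_known − 3242 × (depth of known layers): K_A = 0 − 3242×0 = 0; K_B = 29993.138 − 3242×(1.295 + 11.869) = −12684.55.
Balance: K_A − x×(3242 − 2718) = K_B, so x = (K_A − K_B)/(3242 − 2718) = 12684.6/524 = 24.2 km.

24.2 km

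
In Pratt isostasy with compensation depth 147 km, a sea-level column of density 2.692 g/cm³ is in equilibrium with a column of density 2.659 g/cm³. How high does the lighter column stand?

1.82 km

ρ_ref D = ρ (D + h) → h = D (ρ_ref − ρ)/ρ.
h = 147 km × (2.692 − 2.659)/2.659 = 1.82 km.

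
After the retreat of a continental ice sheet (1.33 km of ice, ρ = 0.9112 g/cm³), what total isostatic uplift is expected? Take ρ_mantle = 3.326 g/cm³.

Removing the load lets mantle flow back in; uplift u satisfies ρ_ice t = ρ_m u.
u = t ρ_ice/ρ_m = 1.33 km × 0.9112/3.326 = 0.364 km.

0.364 km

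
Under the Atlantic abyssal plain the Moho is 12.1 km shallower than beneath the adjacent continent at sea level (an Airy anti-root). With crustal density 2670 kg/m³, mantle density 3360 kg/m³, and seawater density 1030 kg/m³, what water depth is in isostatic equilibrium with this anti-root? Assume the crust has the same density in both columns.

5.09 km

Replacing a thickness d of crust by seawater at the top must be balanced by replacing crust with mantle at the base: d (ρ_c − ρ_w) = a (ρ_m − ρ_c).
d = a (ρ_m − ρ_c)/(ρ_c − ρ_w) = 12.1 km × 690/1640 = 5.09 km.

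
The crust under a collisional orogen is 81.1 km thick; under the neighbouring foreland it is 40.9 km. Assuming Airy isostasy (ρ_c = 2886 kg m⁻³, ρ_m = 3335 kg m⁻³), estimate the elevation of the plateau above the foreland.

5.41 km

Excess crust Δ = 81.1 km − 40.9 km = 40.2 km, split between elevation h and root r with h + r = Δ.
Airy balance ρ_c h = (ρ_m − ρ_c) r gives r = h ρ_c/(ρ_m − ρ_c), so h (1 + ρ_c/(ρ_m − ρ_c)) = Δ, i.e. h = Δ (ρ_m − ρ_c)/ρ_m.
h = 40.2 km × 449/3335 = 5.41 km.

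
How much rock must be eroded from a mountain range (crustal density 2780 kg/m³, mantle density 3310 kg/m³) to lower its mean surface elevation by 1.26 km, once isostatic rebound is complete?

7.87 km

Net drop Δ = e − u = e − e ρ_c/ρ_m = e (ρ_m − ρ_c)/ρ_m.
e = Δ ρ_m/(ρ_m − ρ_c) = 1.26 km × 3310/530 = 7.87 km.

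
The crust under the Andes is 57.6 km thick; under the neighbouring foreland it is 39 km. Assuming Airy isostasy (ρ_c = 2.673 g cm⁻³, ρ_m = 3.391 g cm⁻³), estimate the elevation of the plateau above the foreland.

Excess crust Δ = 57.6 km − 39 km = 18.6 km, split between elevation h and root r with h + r = Δ.
Airy balance ρ_c h = (ρ_m − ρ_c) r gives r = h ρ_c/(ρ_m − ρ_c), so h (1 + ρ_c/(ρ_m − ρ_c)) = Δ, i.e. h = Δ (ρ_m − ρ_c)/ρ_m.
h = 18.6 km × 0.718/3.391 = 3.94 km.

3.94 km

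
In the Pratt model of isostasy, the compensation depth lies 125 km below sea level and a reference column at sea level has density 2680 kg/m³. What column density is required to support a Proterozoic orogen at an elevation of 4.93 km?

2580 kg/m³

Pratt balance: ρ_ref D = ρ (D + h).
ρ = ρ_ref D/(D + h) = 2680 × 125 km/(125 km + 4.93 km) = 2580 kg/m³.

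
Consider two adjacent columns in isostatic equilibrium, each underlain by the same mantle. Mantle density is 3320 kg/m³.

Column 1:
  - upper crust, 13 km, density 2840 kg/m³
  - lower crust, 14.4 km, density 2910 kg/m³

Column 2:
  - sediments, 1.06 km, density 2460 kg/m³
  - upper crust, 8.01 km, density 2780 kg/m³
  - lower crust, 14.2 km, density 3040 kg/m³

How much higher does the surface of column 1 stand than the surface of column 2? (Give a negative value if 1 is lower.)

For any compensation level in the mantle, the mantle terms cancel and isostasy reduces to e = (Σt_1 − Σt_2) − (Σ(ρt)_1 − Σ(ρt)_2) / ρ_m.
Σt_1 = 27.4 km; Σt_2 = 23.27 km; Σ(ρt)_1 = 78824; Σ(ρt)_2 = 68043.4 (in km·kg/m³).
e = (27.4 − 23.27) − (78824 − 68043.4) / 3320 = 0.883 km.

0.883 km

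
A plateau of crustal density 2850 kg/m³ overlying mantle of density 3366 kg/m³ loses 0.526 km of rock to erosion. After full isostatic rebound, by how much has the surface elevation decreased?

0.0806 km

Rebound u = e ρ_c/ρ_m = 0.526 km × 2850/3366 = 0.4454 km.
Net surface drop = e − u = 0.526 km − 0.4454 km = e (ρ_m − ρ_c)/ρ_m = 0.0806 km.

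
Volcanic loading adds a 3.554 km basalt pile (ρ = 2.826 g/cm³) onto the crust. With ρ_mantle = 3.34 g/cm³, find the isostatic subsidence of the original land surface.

Subaerial loading: s = t ρ_load / ρ_m.
s = 3.554 km × 2.826/3.34 = 3.01 km.

3.01 km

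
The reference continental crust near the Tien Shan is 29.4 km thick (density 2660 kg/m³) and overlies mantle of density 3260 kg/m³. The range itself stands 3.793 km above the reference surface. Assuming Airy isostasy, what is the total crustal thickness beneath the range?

50 km

Root depth r = h ρ_c / (ρ_m − ρ_c) = 3.793 km × 2660 / 600 = 16.82 km.
Total thickness = T + h + r = 29.4 km + 3.793 km + 16.82 km = 50 km.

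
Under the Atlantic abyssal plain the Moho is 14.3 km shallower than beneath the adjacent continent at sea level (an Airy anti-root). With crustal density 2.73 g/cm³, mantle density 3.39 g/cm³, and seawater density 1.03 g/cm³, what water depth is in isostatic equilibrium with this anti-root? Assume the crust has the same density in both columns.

5.55 km

Replacing a thickness d of crust by seawater at the top must be balanced by replacing crust with mantle at the base: d (ρ_c − ρ_w) = a (ρ_m − ρ_c).
d = a (ρ_m − ρ_c)/(ρ_c − ρ_w) = 14.3 km × 0.66/1.7 = 5.55 km.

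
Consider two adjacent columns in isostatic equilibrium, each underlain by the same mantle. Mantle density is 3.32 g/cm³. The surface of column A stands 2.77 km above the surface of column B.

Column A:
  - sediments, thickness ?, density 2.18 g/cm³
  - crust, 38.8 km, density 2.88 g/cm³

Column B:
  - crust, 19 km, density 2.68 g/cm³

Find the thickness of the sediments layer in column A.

3.76 km

Take the compensation level at the base of the deeper column (depth z_c below the surface of column A) and equate Σ ρ_i t_i down to z_c; mantle fills any gap and the z_c terms cancel.
Column A: x×2.18 + 38.8×2.88 + (z_c − 38.8 − x)×3.32
Column B: 2.77×0 + 19×2.68 + (z_c − 2.77 − 19)×3.32
The z_c×3.32 term appears on both sides and cancels. Collect the known terms of each column as K = Σ(ρt)_known − 3.32 × (depth of known layers): K_A = 111.744 − 3.32×38.8 = −17.072; K_B = 50.92 − 3.32×(2.77 + 19) = −21.3564.
Balance: K_A − x×(3.32 − 2.18) = K_B, so x = (K_A − K_B)/(3.32 − 2.18) = 4.2844/1.14 = 3.76 km.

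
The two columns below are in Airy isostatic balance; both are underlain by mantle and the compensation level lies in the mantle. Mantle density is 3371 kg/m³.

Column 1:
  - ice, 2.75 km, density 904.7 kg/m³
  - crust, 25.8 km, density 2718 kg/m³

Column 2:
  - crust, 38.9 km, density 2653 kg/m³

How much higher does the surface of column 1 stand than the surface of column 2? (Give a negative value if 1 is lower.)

−1.28 km

For any compensation level in the mantle, the mantle terms cancel and isostasy reduces to e = (Σt_1 − Σt_2) − (Σ(ρt)_1 − Σ(ρt)_2) / ρ_m.
Σt_1 = 28.55 km; Σt_2 = 38.9 km; Σ(ρt)_1 = 72612.325; Σ(ρt)_2 = 103201.7 (in km·kg/m³).
e = (28.55 − 38.9) − (72612.325 − 103201.7) / 3371 = −1.28 km.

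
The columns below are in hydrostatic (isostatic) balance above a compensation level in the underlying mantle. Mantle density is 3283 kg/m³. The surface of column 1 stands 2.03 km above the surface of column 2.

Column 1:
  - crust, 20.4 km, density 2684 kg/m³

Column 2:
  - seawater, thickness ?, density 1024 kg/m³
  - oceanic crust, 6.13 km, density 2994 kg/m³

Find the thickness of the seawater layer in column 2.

Take the compensation level at the base of the deeper column (depth z_c below the surface of column 1) and equate Σ ρ_i t_i down to z_c; mantle fills any gap and the z_c terms cancel.
Column 1: 20.4×2684 + (z_c − 20.4)×3283
Column 2: 2.03×0 + x×1024 + 6.13×2994 + (z_c − 2.03 − 6.13 − x)×3283
The z_c×3283 term appears on both sides and cancels. Collect the known terms of each column as K = Σ(ρt)_known − 3283 × (depth of known layers): K_1 = 54753.6 − 3283×20.4 = −12219.6; K_2 = 18353.22 − 3283×(2.03 + 6.13) = −8436.06.
Balance: K_1 = K_2 − x×(3283 − 1024), so x = (K_2 − K_1)/(3283 − 1024) = 3783.54/2259 = 1.67 km.

1.67 km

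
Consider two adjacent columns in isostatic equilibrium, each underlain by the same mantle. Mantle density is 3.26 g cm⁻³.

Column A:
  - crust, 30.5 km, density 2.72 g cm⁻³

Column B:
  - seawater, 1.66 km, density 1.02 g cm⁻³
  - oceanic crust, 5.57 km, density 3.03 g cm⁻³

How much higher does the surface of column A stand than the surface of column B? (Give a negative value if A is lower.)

For any compensation level in the mantle, the mantle terms cancel and isostasy reduces to e = (Σt_A − Σt_B) − (Σ(ρt)_A − Σ(ρt)_B) / ρ_m.
Σt_A = 30.5 km; Σt_B = 7.23 km; Σ(ρt)_A = 82.96; Σ(ρt)_B = 18.5703 (in km·g cm⁻³).
e = (30.5 − 7.23) − (82.96 − 18.5703) / 3.26 = 3.52 km.

3.52 km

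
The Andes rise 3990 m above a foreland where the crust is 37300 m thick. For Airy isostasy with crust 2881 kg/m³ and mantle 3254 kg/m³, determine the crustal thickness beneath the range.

72100 m

Root depth r = h ρ_c / (ρ_m − ρ_c) = 3990 m × 2881 / 373 = 30820 m.
Total thickness = T + h + r = 37300 m + 3990 m + 30820 m = 72100 m.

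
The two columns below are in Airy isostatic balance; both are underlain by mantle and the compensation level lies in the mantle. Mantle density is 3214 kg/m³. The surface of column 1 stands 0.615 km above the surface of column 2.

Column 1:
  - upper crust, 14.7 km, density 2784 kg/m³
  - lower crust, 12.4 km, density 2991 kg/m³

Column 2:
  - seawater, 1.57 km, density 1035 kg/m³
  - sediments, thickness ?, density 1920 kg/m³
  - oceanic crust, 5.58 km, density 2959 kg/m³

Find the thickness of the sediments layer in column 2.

1.75 km

Take the compensation level at the base of the deeper column (depth z_c below the surface of column 1) and equate Σ ρ_i t_i down to z_c; mantle fills any gap and the z_c terms cancel.
Column 1: 14.7×2784 + 12.4×2991 + (z_c − 27.1)×3214
Column 2: 0.615×0 + 1.57×1035 + x×1920 + 5.58×2959 + (z_c − 0.615 − 7.15 − x)×3214
The z_c×3214 term appears on both sides and cancels. Collect the known terms of each column as K = Σ(ρt)_known − 3214 × (depth of known layers): K_1 = 78013.2 − 3214×27.1 = −9086.2; K_2 = 18136.17 − 3214×(0.615 + 7.15) = −6820.54.
Balance: K_1 = K_2 − x×(3214 − 1920), so x = (K_2 − K_1)/(3214 − 1920) = 2265.66/1294 = 1.75 km.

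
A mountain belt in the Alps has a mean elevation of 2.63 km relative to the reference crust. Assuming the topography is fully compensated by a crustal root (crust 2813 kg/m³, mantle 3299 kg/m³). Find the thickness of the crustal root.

Equating mass per unit area of the two columns: the weight of the topography is balanced by the buoyancy of the root, ρ_c h = (ρ_m − ρ_c) r.
r = h · ρ_c / (ρ_m − ρ_c) = 2.63 km × 2813 / (3299 − 2813) = 15.2 km.

15.2 km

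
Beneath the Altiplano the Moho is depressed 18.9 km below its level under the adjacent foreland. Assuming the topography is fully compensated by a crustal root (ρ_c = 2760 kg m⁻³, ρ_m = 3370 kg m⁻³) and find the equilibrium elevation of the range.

4.18 km

In Airy isostatic equilibrium: ρ_c h = (ρ_m − ρ_c) r.
h = r (ρ_m − ρ_c) / ρ_c = 18.9 km × (3370 − 2760) / 2760 = 4.18 km.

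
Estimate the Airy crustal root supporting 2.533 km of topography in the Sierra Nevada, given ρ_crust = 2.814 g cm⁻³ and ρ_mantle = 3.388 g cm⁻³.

12.4 km

Isostatic balance requires: the weight of the topography is balanced by the buoyancy of the root, ρ_c h = (ρ_m − ρ_c) r.
r = h · ρ_c / (ρ_m − ρ_c) = 2.533 km × 2.814 / (3.388 − 2.814) = 12.4 km.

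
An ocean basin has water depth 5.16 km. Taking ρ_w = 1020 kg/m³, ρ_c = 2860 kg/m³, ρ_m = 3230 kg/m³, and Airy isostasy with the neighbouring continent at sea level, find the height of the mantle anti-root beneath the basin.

25.7 km

By Archimedes' principle applied to the lithosphere: replacing crust with seawater at the top is compensated by replacing crust with mantle at the base: d (ρ_c − ρ_w) = a (ρ_m − ρ_c).
a = d (ρ_c − ρ_w)/(ρ_m − ρ_c) = 5.16 km × 1840/370 = 25.7 km.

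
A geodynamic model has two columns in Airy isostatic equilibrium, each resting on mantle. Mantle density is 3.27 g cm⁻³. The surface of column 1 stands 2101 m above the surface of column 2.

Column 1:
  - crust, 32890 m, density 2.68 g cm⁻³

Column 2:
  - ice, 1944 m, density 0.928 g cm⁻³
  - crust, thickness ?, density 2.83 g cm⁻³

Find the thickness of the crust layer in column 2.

18100 m

Take the compensation level at the base of the deeper column (depth z_c below the surface of column 1) and equate Σ ρ_i t_i down to z_c; mantle fills any gap and the z_c terms cancel.
Column 1: 32890×2.68 + (z_c − 32890)×3.27
Column 2: 2101×0 + 1944×0.928 + x×2.83 + (z_c − 2101 − 1944 − x)×3.27
The z_c×3.27 term appears on both sides and cancels. Collect the known terms of each column as K = Σ(ρt)_known − 3.27 × (depth of known layers): K_1 = 88145.2 − 3.27×32890 = −19405.1; K_2 = 1804.032 − 3.27×(2101 + 1944) = −11423.118.
Balance: K_1 = K_2 − x×(3.27 − 2.83), so x = (K_2 − K_1)/(3.27 − 2.83) = 7981.98/0.44 = 18100 m.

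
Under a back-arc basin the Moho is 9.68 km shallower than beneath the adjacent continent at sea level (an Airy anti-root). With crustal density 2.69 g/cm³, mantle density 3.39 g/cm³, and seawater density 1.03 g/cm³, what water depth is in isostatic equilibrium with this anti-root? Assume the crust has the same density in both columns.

4.08 km

Replacing a thickness d of crust by seawater at the top must be balanced by replacing crust with mantle at the base: d (ρ_c − ρ_w) = a (ρ_m − ρ_c).
d = a (ρ_m − ρ_c)/(ρ_c − ρ_w) = 9.68 km × 0.7/1.66 = 4.08 km.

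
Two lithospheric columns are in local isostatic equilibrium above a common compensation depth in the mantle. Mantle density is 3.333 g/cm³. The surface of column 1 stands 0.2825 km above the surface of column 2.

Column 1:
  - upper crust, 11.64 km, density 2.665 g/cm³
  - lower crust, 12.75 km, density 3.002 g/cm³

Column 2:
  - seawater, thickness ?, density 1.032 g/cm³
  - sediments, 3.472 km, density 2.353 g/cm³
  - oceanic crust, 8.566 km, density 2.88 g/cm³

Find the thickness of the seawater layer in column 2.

Take the compensation level at the base of the deeper column (depth z_c below the surface of column 1) and equate Σ ρ_i t_i down to z_c; mantle fills any gap and the z_c terms cancel.
Column 1: 11.64×2.665 + 12.75×3.002 + (z_c − 24.39)×3.333
Column 2: 0.2825×0 + x×1.032 + 3.472×2.353 + 8.566×2.88 + (z_c − 0.2825 − 12.038 − x)×3.333
The z_c×3.333 term appears on both sides and cancels. Collect the known terms of each column as K = Σ(ρt)_known − 3.333 × (depth of known layers): K_1 = 69.2961 − 3.333×24.39 = −11.99577; K_2 = 32.839696 − 3.333×(0.2825 + 12.038) = −8.2245305.
Balance: K_1 = K_2 − x×(3.333 − 1.032), so x = (K_2 − K_1)/(3.333 − 1.032) = 3.77124/2.301 = 1.64 km.

1.64 km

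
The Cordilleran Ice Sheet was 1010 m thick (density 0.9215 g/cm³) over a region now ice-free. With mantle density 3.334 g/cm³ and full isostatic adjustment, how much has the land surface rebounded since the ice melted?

Removing the load lets mantle flow back in; uplift u satisfies ρ_ice t = ρ_m u.
u = t ρ_ice/ρ_m = 1010 m × 0.9215/3.334 = 279 m.

279 m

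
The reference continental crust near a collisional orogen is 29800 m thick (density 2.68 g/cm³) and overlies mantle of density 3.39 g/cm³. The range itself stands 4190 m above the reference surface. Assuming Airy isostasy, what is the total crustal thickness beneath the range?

Root depth r = h ρ_c / (ρ_m − ρ_c) = 4190 m × 2.68 / 0.71 = 15820 m.
Total thickness = T + h + r = 29800 m + 4190 m + 15820 m = 49800 m.

49800 m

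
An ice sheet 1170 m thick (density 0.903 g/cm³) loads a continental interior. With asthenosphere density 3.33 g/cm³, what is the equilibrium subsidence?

In Airy isostatic equilibrium: the ice load ρ_ice t is balanced by mantle displaced below, ρ_m s.
s = t ρ_ice / ρ_m = 1170 m × 0.903/3.33 = 317 m.

317 m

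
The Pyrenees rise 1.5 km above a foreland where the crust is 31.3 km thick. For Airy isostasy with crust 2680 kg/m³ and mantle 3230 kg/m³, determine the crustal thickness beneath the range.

40.1 km

Root depth r = h ρ_c / (ρ_m − ρ_c) = 1.5 km × 2680 / 550 = 7.309 km.
Total thickness = T + h + r = 31.3 km + 1.5 km + 7.309 km = 40.1 km.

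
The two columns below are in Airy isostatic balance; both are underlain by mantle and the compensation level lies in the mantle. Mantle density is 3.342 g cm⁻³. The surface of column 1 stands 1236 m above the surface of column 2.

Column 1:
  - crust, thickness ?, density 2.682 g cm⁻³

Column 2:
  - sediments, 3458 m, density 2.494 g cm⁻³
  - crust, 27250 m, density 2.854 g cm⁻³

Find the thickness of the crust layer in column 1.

Take the compensation level at the base of the deeper column (depth z_c below the surface of column 1) and equate Σ ρ_i t_i down to z_c; mantle fills any gap and the z_c terms cancel.
Column 1: x×2.682 + (z_c − 0 − x)×3.342
Column 2: 1236×0 + 3458×2.494 + 27250×2.854 + (z_c − 1236 − 30708)×3.342
The z_c×3.342 term appears on both sides and cancels. Collect the known terms of each column as K = Σ(ρt)_known − 3.342 × (depth of known layers): K_1 = 0 − 3.342×0 = 0; K_2 = 86395.752 − 3.342×(1236 + 30708) = −20361.096.
Balance: K_1 − x×(3.342 − 2.682) = K_2, so x = (K_1 − K_2)/(3.342 − 2.682) = 20361.1/0.66 = 30900 m.

30900 m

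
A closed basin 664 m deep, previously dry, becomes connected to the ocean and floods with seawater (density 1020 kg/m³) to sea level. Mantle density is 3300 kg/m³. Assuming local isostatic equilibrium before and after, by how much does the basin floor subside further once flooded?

297 m

After flooding the water column is d + s deep. Its weight must equal the weight of mantle displaced by the extra subsidence s: (d + s) ρ_w = s ρ_m.
s = d ρ_w / (ρ_m − ρ_w) = 664 m × 1020/(3300 − 1020) = 297 m.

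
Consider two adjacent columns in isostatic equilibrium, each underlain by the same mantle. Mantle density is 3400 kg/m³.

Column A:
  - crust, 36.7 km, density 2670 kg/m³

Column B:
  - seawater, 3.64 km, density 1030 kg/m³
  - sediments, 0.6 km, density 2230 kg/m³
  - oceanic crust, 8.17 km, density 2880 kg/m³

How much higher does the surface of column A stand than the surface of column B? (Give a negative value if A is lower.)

For any compensation level in the mantle, the mantle terms cancel and isostasy reduces to e = (Σt_A − Σt_B) − (Σ(ρt)_A − Σ(ρt)_B) / ρ_m.
Σt_A = 36.7 km; Σt_B = 12.41 km; Σ(ρt)_A = 97989; Σ(ρt)_B = 28616.8 (in km·kg/m³).
e = (36.7 − 12.41) − (97989 − 28616.8) / 3400 = 3.89 km.

3.89 km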